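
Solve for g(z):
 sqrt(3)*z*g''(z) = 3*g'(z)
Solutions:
 g(z) = C1 + C2*z^(1 + sqrt(3))


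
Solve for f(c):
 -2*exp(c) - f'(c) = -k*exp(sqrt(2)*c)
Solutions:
 f(c) = C1 + sqrt(2)*k*exp(sqrt(2)*c)/2 - 2*exp(c)


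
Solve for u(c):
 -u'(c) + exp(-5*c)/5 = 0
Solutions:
 u(c) = C1 - exp(-5*c)/25


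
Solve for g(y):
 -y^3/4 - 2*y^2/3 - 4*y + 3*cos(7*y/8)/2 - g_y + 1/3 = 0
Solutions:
 g(y) = C1 - y^4/16 - 2*y^3/9 - 2*y^2 + y/3 + 12*sin(7*y/8)/7


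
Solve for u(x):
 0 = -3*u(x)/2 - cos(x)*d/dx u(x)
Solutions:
 u(x) = C1*(sin(x) - 1)^(3/4)/(sin(x) + 1)^(3/4)


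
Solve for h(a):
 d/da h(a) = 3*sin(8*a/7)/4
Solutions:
 h(a) = C1 - 21*cos(8*a/7)/32


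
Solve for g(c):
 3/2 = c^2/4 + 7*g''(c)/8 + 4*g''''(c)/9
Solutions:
 g(c) = C1 + C2*c + C3*sin(3*sqrt(14)*c/8) + C4*cos(3*sqrt(14)*c/8) - c^4/42 + 442*c^2/441


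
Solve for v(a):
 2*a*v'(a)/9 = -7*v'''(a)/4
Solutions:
 v(a) = C1 + Integral(C2*airyai(-2*147^(1/3)*a/21) + C3*airybi(-2*147^(1/3)*a/21), a)


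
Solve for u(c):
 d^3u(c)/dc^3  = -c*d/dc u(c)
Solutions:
 u(c) = C1 + Integral(C2*airyai(-c) + C3*airybi(-c), c)


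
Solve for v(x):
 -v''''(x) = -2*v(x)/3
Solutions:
 v(x) = C1*exp(-2^(1/4)*3^(3/4)*x/3) + C2*exp(2^(1/4)*3^(3/4)*x/3) + C3*sin(2^(1/4)*3^(3/4)*x/3) + C4*cos(2^(1/4)*3^(3/4)*x/3)


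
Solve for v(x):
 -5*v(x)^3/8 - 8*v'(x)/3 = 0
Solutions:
 v(x) = -4*sqrt(2)*sqrt(-1/(C1 - 15*x))
 v(x) = 4*sqrt(2)*sqrt(-1/(C1 - 15*x))


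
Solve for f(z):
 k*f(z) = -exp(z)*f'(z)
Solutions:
 f(z) = C1*exp(k*exp(-z))


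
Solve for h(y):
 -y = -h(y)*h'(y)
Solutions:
 h(y) = -sqrt(C1 + y^2)
 h(y) = sqrt(C1 + y^2)


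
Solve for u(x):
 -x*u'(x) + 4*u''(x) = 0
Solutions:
 u(x) = C1 + C2*erfi(sqrt(2)*x/4)


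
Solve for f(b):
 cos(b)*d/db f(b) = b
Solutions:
 f(b) = C1 + Integral(b/cos(b), b)


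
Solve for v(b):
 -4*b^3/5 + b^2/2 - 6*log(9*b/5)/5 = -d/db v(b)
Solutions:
 v(b) = C1 + b^4/5 - b^3/6 + 6*b*log(b)/5 - 6*b*log(5)/5 - 6*b/5 + 12*b*log(3)/5


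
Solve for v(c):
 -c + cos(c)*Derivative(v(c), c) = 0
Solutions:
 v(c) = C1 + Integral(c/cos(c), c)


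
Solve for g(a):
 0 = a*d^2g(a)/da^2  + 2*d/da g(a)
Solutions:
 g(a) = C1 + C2/a


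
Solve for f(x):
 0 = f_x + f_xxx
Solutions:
 f(x) = C1 + C2*sin(x) + C3*cos(x)


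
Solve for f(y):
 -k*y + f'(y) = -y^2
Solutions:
 f(y) = C1 + k*y^2/2 - y^3/3


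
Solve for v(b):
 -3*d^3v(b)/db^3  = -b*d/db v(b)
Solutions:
 v(b) = C1 + Integral(C2*airyai(3^(2/3)*b/3) + C3*airybi(3^(2/3)*b/3), b)


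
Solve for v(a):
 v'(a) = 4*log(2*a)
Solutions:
 v(a) = C1 + 4*a*log(a) - 4*a + a*log(16)


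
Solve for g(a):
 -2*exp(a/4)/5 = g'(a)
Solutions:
 g(a) = C1 - 8*exp(a/4)/5


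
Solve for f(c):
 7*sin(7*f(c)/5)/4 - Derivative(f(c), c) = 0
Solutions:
 -7*c/4 + 5*log(cos(7*f(c)/5) - 1)/14 - 5*log(cos(7*f(c)/5) + 1)/14 = C1


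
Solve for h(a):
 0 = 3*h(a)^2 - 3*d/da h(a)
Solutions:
 h(a) = -1/(C1 + a)


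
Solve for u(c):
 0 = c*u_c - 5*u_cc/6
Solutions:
 u(c) = C1 + C2*erfi(sqrt(15)*c/5)


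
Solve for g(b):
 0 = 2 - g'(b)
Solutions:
 g(b) = C1 + 2*b


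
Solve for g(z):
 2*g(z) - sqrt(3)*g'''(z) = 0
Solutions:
 g(z) = C3*exp(2^(1/3)*3^(5/6)*z/3) + (C1*sin(6^(1/3)*z/2) + C2*cos(6^(1/3)*z/2))*exp(-2^(1/3)*3^(5/6)*z/6)


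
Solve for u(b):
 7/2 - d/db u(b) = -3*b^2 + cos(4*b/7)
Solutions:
 u(b) = C1 + b^3 + 7*b/2 - 7*sin(4*b/7)/4


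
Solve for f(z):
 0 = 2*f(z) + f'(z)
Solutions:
 f(z) = C1*exp(-2*z)


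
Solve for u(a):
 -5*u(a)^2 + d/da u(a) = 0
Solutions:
 u(a) = -1/(C1 + 5*a)


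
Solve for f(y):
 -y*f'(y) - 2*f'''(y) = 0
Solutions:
 f(y) = C1 + Integral(C2*airyai(-2^(2/3)*y/2) + C3*airybi(-2^(2/3)*y/2), y)


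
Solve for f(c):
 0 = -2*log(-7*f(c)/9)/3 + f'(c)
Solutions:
 -3*Integral(1/(log(-_y) - 2*log(3) + log(7)), (_y, f(c)))/2 = C1 - c


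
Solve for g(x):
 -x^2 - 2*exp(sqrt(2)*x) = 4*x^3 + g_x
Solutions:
 g(x) = C1 - x^4 - x^3/3 - sqrt(2)*exp(sqrt(2)*x)


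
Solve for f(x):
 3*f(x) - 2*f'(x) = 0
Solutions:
 f(x) = C1*exp(3*x/2)


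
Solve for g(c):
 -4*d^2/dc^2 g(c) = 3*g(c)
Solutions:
 g(c) = C1*sin(sqrt(3)*c/2) + C2*cos(sqrt(3)*c/2)


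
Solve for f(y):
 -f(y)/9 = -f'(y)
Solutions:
 f(y) = C1*exp(y/9)


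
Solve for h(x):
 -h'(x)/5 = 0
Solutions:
 h(x) = C1


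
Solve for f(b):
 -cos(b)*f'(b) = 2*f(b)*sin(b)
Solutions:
 f(b) = C1*cos(b)^2


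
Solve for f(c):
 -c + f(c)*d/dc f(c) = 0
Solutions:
 f(c) = -sqrt(C1 + c^2)
 f(c) = sqrt(C1 + c^2)


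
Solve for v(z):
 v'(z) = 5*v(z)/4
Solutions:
 v(z) = C1*exp(5*z/4)


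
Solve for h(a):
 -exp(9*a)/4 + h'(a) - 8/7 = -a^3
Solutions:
 h(a) = C1 - a^4/4 + 8*a/7 + exp(9*a)/36


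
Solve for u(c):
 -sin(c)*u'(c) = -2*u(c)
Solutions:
 u(c) = C1*(cos(c) - 1)/(cos(c) + 1)


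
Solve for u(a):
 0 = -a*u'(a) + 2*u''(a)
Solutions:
 u(a) = C1 + C2*erfi(a/2)


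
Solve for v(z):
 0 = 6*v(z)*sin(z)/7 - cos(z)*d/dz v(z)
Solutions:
 v(z) = C1/cos(z)^(6/7)


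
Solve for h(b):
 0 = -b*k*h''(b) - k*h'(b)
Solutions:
 h(b) = C1 + C2*log(b)


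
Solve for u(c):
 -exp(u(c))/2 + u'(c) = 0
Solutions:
 u(c) = log(-1/(C1 + c)) + log(2)


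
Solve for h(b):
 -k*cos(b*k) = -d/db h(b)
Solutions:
 h(b) = C1 + sin(b*k)


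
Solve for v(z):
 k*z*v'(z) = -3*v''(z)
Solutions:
 v(z) = Piecewise((-sqrt(6)*sqrt(pi)*C1*erf(sqrt(6)*sqrt(k)*z/6)/(2*sqrt(k)) - C2, (k > 0) | (k < 0)), (-C1*z - C2, True))


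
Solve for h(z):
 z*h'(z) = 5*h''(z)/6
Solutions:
 h(z) = C1 + C2*erfi(sqrt(15)*z/5)


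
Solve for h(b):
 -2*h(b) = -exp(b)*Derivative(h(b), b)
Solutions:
 h(b) = C1*exp(-2*exp(-b))


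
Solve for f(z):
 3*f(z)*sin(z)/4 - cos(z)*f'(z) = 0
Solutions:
 f(z) = C1/cos(z)^(3/4)


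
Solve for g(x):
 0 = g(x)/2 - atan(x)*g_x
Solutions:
 g(x) = C1*exp(Integral(1/atan(x), x)/2)


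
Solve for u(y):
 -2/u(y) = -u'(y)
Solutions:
 u(y) = -sqrt(C1 + 4*y)
 u(y) = sqrt(C1 + 4*y)


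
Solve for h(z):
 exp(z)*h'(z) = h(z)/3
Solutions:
 h(z) = C1*exp(-exp(-z)/3)


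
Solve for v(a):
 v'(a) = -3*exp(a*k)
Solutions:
 v(a) = C1 - 3*exp(a*k)/k


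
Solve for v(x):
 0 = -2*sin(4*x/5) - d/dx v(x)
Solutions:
 v(x) = C1 + 5*cos(4*x/5)/2


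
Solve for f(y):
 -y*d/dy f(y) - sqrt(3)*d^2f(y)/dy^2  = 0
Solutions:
 f(y) = C1 + C2*erf(sqrt(2)*3^(3/4)*y/6)


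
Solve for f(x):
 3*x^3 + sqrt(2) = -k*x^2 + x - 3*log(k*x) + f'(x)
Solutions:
 f(x) = C1 + k*x^3/3 + 3*x^4/4 - x^2/2 + 3*x*log(k*x) + x*(-3 + sqrt(2))


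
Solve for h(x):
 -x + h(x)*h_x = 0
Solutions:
 h(x) = -sqrt(C1 + x^2)
 h(x) = sqrt(C1 + x^2)


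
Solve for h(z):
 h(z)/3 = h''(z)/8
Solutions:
 h(z) = C1*exp(-2*sqrt(6)*z/3) + C2*exp(2*sqrt(6)*z/3)


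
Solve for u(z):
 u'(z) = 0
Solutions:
 u(z) = C1


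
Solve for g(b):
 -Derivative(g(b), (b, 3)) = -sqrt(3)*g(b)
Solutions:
 g(b) = C3*exp(3^(1/6)*b) + (C1*sin(3^(2/3)*b/2) + C2*cos(3^(2/3)*b/2))*exp(-3^(1/6)*b/2)


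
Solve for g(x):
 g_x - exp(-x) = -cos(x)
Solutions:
 g(x) = C1 - sin(x) - exp(-x)


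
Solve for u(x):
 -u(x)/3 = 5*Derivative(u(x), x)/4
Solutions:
 u(x) = C1*exp(-4*x/15)


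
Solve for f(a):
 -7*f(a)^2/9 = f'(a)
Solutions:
 f(a) = 9/(C1 + 7*a)


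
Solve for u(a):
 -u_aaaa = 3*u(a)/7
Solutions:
 u(a) = (C1*sin(sqrt(2)*3^(1/4)*7^(3/4)*a/14) + C2*cos(sqrt(2)*3^(1/4)*7^(3/4)*a/14))*exp(-sqrt(2)*3^(1/4)*7^(3/4)*a/14) + (C3*sin(sqrt(2)*3^(1/4)*7^(3/4)*a/14) + C4*cos(sqrt(2)*3^(1/4)*7^(3/4)*a/14))*exp(sqrt(2)*3^(1/4)*7^(3/4)*a/14)


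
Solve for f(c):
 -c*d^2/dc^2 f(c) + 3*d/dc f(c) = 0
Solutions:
 f(c) = C1 + C2*c^4


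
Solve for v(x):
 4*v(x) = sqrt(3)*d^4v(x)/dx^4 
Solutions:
 v(x) = C1*exp(-sqrt(2)*3^(7/8)*x/3) + C2*exp(sqrt(2)*3^(7/8)*x/3) + C3*sin(sqrt(2)*3^(7/8)*x/3) + C4*cos(sqrt(2)*3^(7/8)*x/3)


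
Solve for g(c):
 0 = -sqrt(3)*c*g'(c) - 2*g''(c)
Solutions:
 g(c) = C1 + C2*erf(3^(1/4)*c/2)


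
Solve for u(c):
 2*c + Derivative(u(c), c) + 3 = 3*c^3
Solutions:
 u(c) = C1 + 3*c^4/4 - c^2 - 3*c


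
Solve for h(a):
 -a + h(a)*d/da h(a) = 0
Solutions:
 h(a) = -sqrt(C1 + a^2)
 h(a) = sqrt(C1 + a^2)


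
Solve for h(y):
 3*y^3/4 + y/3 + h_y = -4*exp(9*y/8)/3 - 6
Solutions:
 h(y) = C1 - 3*y^4/16 - y^2/6 - 6*y - 32*exp(9*y/8)/27


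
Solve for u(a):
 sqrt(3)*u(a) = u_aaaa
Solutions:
 u(a) = C1*exp(-3^(1/8)*a) + C2*exp(3^(1/8)*a) + C3*sin(3^(1/8)*a) + C4*cos(3^(1/8)*a)


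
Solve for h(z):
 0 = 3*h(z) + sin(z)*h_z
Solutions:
 h(z) = C1*(cos(z) + 1)^(3/2)/(cos(z) - 1)^(3/2)


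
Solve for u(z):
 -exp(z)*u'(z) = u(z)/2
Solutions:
 u(z) = C1*exp(exp(-z)/2)


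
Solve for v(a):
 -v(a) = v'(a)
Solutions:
 v(a) = C1*exp(-a)


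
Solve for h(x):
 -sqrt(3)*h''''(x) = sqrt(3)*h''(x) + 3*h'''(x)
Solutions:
 h(x) = C1 + C2*x + (C3*sin(x/2) + C4*cos(x/2))*exp(-sqrt(3)*x/2)


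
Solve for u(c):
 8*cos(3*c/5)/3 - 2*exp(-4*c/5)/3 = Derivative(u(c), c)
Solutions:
 u(c) = C1 + 40*sin(3*c/5)/9 + 5*exp(-4*c/5)/6


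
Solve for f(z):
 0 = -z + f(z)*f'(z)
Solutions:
 f(z) = -sqrt(C1 + z^2)
 f(z) = sqrt(C1 + z^2)


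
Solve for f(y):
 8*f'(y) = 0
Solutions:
 f(y) = C1


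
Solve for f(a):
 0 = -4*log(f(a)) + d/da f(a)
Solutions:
 li(f(a)) = C1 + 4*a


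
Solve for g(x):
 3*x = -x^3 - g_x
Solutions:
 g(x) = C1 - x^4/4 - 3*x^2/2


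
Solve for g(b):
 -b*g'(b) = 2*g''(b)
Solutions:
 g(b) = C1 + C2*erf(b/2)


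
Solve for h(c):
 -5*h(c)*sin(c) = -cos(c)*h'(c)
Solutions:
 h(c) = C1/cos(c)^5


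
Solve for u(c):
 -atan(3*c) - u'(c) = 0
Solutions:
 u(c) = C1 - c*atan(3*c) + log(9*c^2 + 1)/6


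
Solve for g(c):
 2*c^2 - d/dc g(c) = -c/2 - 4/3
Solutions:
 g(c) = C1 + 2*c^3/3 + c^2/4 + 4*c/3


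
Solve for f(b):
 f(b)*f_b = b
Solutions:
 f(b) = -sqrt(C1 + b^2)
 f(b) = sqrt(C1 + b^2)


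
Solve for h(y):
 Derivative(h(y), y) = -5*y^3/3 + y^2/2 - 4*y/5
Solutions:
 h(y) = C1 - 5*y^4/12 + y^3/6 - 2*y^2/5


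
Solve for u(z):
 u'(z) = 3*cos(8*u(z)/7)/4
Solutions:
 -3*z/4 - 7*log(sin(8*u(z)/7) - 1)/16 + 7*log(sin(8*u(z)/7) + 1)/16 = C1


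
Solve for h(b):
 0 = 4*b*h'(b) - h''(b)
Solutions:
 h(b) = C1 + C2*erfi(sqrt(2)*b)


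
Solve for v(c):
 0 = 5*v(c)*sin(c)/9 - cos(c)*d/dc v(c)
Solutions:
 v(c) = C1/cos(c)^(5/9)


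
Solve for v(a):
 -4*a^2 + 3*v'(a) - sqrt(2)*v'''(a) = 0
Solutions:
 v(a) = C1 + C2*exp(-2^(3/4)*sqrt(3)*a/2) + C3*exp(2^(3/4)*sqrt(3)*a/2) + 4*a^3/9 + 8*sqrt(2)*a/9


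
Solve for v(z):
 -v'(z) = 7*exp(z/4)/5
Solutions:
 v(z) = C1 - 28*exp(z/4)/5


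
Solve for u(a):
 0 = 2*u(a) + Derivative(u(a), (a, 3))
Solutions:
 u(a) = C3*exp(-2^(1/3)*a) + (C1*sin(2^(1/3)*sqrt(3)*a/2) + C2*cos(2^(1/3)*sqrt(3)*a/2))*exp(2^(1/3)*a/2)


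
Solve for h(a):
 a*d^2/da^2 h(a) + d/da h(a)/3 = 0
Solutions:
 h(a) = C1 + C2*a^(2/3)


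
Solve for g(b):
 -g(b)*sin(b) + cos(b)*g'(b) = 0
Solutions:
 g(b) = C1/cos(b)


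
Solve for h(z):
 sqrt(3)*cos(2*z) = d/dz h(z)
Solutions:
 h(z) = C1 + sqrt(3)*sin(2*z)/2


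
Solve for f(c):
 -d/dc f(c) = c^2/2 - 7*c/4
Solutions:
 f(c) = C1 - c^3/6 + 7*c^2/8


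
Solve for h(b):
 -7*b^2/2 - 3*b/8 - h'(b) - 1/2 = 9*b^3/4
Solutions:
 h(b) = C1 - 9*b^4/16 - 7*b^3/6 - 3*b^2/16 - b/2


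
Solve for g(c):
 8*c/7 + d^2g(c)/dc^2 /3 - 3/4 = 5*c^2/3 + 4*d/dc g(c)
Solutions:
 g(c) = C1 + C2*exp(12*c) - 5*c^3/36 + 109*c^2/1008 - 1025*c/6048


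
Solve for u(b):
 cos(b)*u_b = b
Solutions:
 u(b) = C1 + Integral(b/cos(b), b)


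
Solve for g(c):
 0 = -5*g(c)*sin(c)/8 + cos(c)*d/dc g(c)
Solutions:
 g(c) = C1/cos(c)^(5/8)


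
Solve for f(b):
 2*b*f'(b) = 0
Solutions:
 f(b) = C1


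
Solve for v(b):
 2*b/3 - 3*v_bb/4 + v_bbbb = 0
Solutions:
 v(b) = C1 + C2*b + C3*exp(-sqrt(3)*b/2) + C4*exp(sqrt(3)*b/2) + 4*b^3/27


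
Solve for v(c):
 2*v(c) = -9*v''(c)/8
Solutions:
 v(c) = C1*sin(4*c/3) + C2*cos(4*c/3)


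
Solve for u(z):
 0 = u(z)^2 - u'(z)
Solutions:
 u(z) = -1/(C1 + z)


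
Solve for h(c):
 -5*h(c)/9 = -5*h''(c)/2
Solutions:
 h(c) = C1*exp(-sqrt(2)*c/3) + C2*exp(sqrt(2)*c/3)


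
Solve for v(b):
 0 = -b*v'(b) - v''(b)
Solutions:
 v(b) = C1 + C2*erf(sqrt(2)*b/2)


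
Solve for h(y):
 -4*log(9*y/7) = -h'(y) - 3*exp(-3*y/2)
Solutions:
 h(y) = C1 + 4*y*log(y) + 4*y*(-log(7) - 1 + 2*log(3)) + 2*exp(-3*y/2)


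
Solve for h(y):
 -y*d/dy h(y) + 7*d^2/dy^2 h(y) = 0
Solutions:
 h(y) = C1 + C2*erfi(sqrt(14)*y/14)


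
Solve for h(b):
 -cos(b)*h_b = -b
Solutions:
 h(b) = C1 + Integral(b/cos(b), b)


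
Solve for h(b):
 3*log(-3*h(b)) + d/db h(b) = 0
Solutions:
 Integral(1/(log(-_y) + log(3)), (_y, h(b)))/3 = C1 - b


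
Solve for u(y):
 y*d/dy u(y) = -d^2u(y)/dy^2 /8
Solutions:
 u(y) = C1 + C2*erf(2*y)


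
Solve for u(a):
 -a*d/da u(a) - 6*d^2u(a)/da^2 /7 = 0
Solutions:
 u(a) = C1 + C2*erf(sqrt(21)*a/6)


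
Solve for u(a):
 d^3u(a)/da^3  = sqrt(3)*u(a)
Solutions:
 u(a) = C3*exp(3^(1/6)*a) + (C1*sin(3^(2/3)*a/2) + C2*cos(3^(2/3)*a/2))*exp(-3^(1/6)*a/2)


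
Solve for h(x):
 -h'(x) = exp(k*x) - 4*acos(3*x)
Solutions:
 h(x) = C1 + 4*x*acos(3*x) - 4*sqrt(1 - 9*x^2)/3 - Piecewise((exp(k*x)/k, Ne(k, 0)), (x, True))


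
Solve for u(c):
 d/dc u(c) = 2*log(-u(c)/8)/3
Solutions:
 -3*Integral(1/(log(-_y) - 3*log(2)), (_y, u(c)))/2 = C1 - c


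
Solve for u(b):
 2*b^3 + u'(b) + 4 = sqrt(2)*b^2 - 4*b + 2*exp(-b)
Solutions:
 u(b) = C1 - b^4/2 + sqrt(2)*b^3/3 - 2*b^2 - 4*b - 2*exp(-b)


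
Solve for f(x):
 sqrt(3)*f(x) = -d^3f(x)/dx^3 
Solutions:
 f(x) = C3*exp(-3^(1/6)*x) + (C1*sin(3^(2/3)*x/2) + C2*cos(3^(2/3)*x/2))*exp(3^(1/6)*x/2)


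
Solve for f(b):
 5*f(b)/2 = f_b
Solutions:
 f(b) = C1*exp(5*b/2)


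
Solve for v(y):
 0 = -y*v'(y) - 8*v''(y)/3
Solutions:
 v(y) = C1 + C2*erf(sqrt(3)*y/4)


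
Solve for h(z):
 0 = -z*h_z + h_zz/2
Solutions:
 h(z) = C1 + C2*erfi(z)


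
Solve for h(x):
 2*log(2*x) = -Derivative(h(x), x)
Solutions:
 h(x) = C1 - 2*x*log(x) - x*log(4) + 2*x


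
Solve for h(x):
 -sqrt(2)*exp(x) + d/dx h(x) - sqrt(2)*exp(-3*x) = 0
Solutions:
 h(x) = C1 + sqrt(2)*exp(x) - sqrt(2)*exp(-3*x)/3


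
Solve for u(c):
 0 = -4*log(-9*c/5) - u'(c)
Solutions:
 u(c) = C1 - 4*c*log(-c) + 4*c*(-2*log(3) + 1 + log(5))


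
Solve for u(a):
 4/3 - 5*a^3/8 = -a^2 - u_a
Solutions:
 u(a) = C1 + 5*a^4/32 - a^3/3 - 4*a/3


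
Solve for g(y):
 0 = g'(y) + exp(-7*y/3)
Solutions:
 g(y) = C1 + 3*exp(-7*y/3)/7


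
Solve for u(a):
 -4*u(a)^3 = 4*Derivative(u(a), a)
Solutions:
 u(a) = -sqrt(2)*sqrt(-1/(C1 - a))/2
 u(a) = sqrt(2)*sqrt(-1/(C1 - a))/2


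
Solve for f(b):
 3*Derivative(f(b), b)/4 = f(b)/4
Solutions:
 f(b) = C1*exp(b/3)


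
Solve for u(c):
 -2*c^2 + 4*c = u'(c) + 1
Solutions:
 u(c) = C1 - 2*c^3/3 + 2*c^2 - c


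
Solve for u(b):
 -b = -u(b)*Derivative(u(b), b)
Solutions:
 u(b) = -sqrt(C1 + b^2)
 u(b) = sqrt(C1 + b^2)


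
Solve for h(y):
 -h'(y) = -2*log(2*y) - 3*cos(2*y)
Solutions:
 h(y) = C1 + 2*y*log(y) - 2*y + 2*y*log(2) + 3*sin(2*y)/2


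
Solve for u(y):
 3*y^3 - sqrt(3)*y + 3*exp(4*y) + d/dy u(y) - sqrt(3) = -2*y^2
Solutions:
 u(y) = C1 - 3*y^4/4 - 2*y^3/3 + sqrt(3)*y^2/2 + sqrt(3)*y - 3*exp(4*y)/4


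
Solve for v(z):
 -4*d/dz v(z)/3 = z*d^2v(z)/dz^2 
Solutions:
 v(z) = C1 + C2/z^(1/3)


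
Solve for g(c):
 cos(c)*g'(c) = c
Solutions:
 g(c) = C1 + Integral(c/cos(c), c)


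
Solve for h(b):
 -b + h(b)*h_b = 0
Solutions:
 h(b) = -sqrt(C1 + b^2)
 h(b) = sqrt(C1 + b^2)


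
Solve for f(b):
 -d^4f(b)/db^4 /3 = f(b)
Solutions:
 f(b) = (C1*sin(sqrt(2)*3^(1/4)*b/2) + C2*cos(sqrt(2)*3^(1/4)*b/2))*exp(-sqrt(2)*3^(1/4)*b/2) + (C3*sin(sqrt(2)*3^(1/4)*b/2) + C4*cos(sqrt(2)*3^(1/4)*b/2))*exp(sqrt(2)*3^(1/4)*b/2)


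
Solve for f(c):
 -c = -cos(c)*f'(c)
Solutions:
 f(c) = C1 + Integral(c/cos(c), c)


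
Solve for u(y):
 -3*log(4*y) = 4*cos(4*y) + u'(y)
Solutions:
 u(y) = C1 - 3*y*log(y) - 6*y*log(2) + 3*y - sin(4*y)


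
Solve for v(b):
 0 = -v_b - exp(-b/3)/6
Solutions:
 v(b) = C1 + exp(-b/3)/2


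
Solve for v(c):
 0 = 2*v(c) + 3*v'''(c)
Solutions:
 v(c) = C3*exp(-2^(1/3)*3^(2/3)*c/3) + (C1*sin(2^(1/3)*3^(1/6)*c/2) + C2*cos(2^(1/3)*3^(1/6)*c/2))*exp(2^(1/3)*3^(2/3)*c/6)


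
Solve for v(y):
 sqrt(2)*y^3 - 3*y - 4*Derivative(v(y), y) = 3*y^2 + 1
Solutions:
 v(y) = C1 + sqrt(2)*y^4/16 - y^3/4 - 3*y^2/8 - y/4


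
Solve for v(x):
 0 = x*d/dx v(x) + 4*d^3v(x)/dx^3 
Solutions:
 v(x) = C1 + Integral(C2*airyai(-2^(1/3)*x/2) + C3*airybi(-2^(1/3)*x/2), x)


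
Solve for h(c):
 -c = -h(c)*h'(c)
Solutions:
 h(c) = -sqrt(C1 + c^2)
 h(c) = sqrt(C1 + c^2)


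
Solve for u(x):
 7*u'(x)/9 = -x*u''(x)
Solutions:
 u(x) = C1 + C2*x^(2/9)


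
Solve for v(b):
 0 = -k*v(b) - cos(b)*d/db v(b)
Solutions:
 v(b) = C1*exp(k*(log(sin(b) - 1) - log(sin(b) + 1))/2)


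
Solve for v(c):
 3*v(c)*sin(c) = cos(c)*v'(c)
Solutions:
 v(c) = C1/cos(c)^3


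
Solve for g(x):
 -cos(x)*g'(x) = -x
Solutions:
 g(x) = C1 + Integral(x/cos(x), x)


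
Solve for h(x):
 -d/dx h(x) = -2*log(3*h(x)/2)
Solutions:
 Integral(1/(-log(_y) - log(3) + log(2)), (_y, h(x)))/2 = C1 - x


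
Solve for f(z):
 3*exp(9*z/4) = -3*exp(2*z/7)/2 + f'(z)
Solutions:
 f(z) = C1 + 21*exp(2*z/7)/4 + 4*exp(9*z/4)/3


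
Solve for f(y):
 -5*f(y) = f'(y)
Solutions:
 f(y) = C1*exp(-5*y)


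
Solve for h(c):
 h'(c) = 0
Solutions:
 h(c) = C1


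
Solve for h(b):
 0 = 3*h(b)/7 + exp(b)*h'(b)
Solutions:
 h(b) = C1*exp(3*exp(-b)/7)


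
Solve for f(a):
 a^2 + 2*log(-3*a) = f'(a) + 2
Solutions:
 f(a) = C1 + a^3/3 + 2*a*log(-a) + 2*a*(-2 + log(3))


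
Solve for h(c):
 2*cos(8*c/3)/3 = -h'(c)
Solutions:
 h(c) = C1 - sin(8*c/3)/4


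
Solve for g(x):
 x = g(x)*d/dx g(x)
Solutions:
 g(x) = -sqrt(C1 + x^2)
 g(x) = sqrt(C1 + x^2)


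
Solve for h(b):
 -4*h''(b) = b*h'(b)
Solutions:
 h(b) = C1 + C2*erf(sqrt(2)*b/4)


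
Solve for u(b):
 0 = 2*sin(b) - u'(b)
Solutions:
 u(b) = C1 - 2*cos(b)


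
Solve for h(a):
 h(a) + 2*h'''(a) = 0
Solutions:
 h(a) = C3*exp(-2^(2/3)*a/2) + (C1*sin(2^(2/3)*sqrt(3)*a/4) + C2*cos(2^(2/3)*sqrt(3)*a/4))*exp(2^(2/3)*a/4)


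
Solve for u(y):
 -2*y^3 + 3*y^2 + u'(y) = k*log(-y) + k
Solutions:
 u(y) = C1 + k*y*log(-y) + y^4/2 - y^3


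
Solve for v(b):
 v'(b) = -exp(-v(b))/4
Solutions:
 v(b) = log(C1 - b/4)


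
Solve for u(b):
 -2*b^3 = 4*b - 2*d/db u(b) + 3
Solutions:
 u(b) = C1 + b^4/4 + b^2 + 3*b/2


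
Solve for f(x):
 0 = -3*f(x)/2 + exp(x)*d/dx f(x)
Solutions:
 f(x) = C1*exp(-3*exp(-x)/2)


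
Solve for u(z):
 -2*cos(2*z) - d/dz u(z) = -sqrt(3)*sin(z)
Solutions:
 u(z) = C1 - sin(2*z) - sqrt(3)*cos(z)


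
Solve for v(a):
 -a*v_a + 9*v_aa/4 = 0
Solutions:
 v(a) = C1 + C2*erfi(sqrt(2)*a/3)


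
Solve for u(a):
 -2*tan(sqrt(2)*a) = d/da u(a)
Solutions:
 u(a) = C1 + sqrt(2)*log(cos(sqrt(2)*a))


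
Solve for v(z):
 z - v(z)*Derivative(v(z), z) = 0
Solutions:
 v(z) = -sqrt(C1 + z^2)
 v(z) = sqrt(C1 + z^2)


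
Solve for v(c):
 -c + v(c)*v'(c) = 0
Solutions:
 v(c) = -sqrt(C1 + c^2)
 v(c) = sqrt(C1 + c^2)


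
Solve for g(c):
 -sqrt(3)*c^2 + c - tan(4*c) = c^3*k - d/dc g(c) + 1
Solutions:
 g(c) = C1 + c^4*k/4 + sqrt(3)*c^3/3 - c^2/2 + c - log(cos(4*c))/4


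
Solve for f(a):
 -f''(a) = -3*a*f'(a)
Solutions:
 f(a) = C1 + C2*erfi(sqrt(6)*a/2)


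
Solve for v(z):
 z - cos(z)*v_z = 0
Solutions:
 v(z) = C1 + Integral(z/cos(z), z)


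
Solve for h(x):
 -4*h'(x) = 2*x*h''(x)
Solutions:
 h(x) = C1 + C2/x


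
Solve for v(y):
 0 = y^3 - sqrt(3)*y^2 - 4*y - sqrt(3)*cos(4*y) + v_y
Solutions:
 v(y) = C1 - y^4/4 + sqrt(3)*y^3/3 + 2*y^2 + sqrt(3)*sin(4*y)/4


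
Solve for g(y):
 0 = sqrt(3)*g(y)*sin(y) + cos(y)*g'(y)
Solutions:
 g(y) = C1*cos(y)^(sqrt(3))


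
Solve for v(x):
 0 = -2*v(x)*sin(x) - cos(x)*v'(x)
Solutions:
 v(x) = C1*cos(x)^2


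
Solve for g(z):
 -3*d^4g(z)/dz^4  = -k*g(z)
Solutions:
 g(z) = C1*exp(-3^(3/4)*k^(1/4)*z/3) + C2*exp(3^(3/4)*k^(1/4)*z/3) + C3*exp(-3^(3/4)*I*k^(1/4)*z/3) + C4*exp(3^(3/4)*I*k^(1/4)*z/3)


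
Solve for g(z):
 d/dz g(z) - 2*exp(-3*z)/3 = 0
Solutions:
 g(z) = C1 - 2*exp(-3*z)/9


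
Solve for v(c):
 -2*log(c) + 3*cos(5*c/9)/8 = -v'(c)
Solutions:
 v(c) = C1 + 2*c*log(c) - 2*c - 27*sin(5*c/9)/40


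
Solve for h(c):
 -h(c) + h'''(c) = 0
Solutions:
 h(c) = C3*exp(c) + (C1*sin(sqrt(3)*c/2) + C2*cos(sqrt(3)*c/2))*exp(-c/2)


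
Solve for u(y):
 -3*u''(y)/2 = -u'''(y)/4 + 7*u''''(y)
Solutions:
 u(y) = C1 + C2*y + (C3*sin(sqrt(671)*y/56) + C4*cos(sqrt(671)*y/56))*exp(y/56)


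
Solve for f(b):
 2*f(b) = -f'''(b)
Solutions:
 f(b) = C3*exp(-2^(1/3)*b) + (C1*sin(2^(1/3)*sqrt(3)*b/2) + C2*cos(2^(1/3)*sqrt(3)*b/2))*exp(2^(1/3)*b/2)


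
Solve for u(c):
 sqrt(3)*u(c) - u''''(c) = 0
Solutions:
 u(c) = C1*exp(-3^(1/8)*c) + C2*exp(3^(1/8)*c) + C3*sin(3^(1/8)*c) + C4*cos(3^(1/8)*c)


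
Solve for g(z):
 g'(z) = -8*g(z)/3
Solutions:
 g(z) = C1*exp(-8*z/3)


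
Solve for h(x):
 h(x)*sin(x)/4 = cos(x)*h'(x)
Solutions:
 h(x) = C1/cos(x)^(1/4)


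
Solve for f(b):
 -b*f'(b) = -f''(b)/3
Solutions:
 f(b) = C1 + C2*erfi(sqrt(6)*b/2)


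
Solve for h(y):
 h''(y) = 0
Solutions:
 h(y) = C1 + C2*y


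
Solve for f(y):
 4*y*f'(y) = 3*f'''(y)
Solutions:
 f(y) = C1 + Integral(C2*airyai(6^(2/3)*y/3) + C3*airybi(6^(2/3)*y/3), y)


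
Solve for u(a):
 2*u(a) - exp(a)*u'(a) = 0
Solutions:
 u(a) = C1*exp(-2*exp(-a))


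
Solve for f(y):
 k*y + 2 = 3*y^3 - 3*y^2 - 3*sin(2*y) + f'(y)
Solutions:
 f(y) = C1 + k*y^2/2 - 3*y^4/4 + y^3 + 2*y - 3*cos(2*y)/2


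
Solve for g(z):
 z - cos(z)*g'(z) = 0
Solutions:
 g(z) = C1 + Integral(z/cos(z), z)


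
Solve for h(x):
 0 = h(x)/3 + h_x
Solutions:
 h(x) = C1*exp(-x/3)


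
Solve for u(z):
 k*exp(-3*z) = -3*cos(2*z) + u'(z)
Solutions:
 u(z) = C1 - k*exp(-3*z)/3 + 3*sin(2*z)/2


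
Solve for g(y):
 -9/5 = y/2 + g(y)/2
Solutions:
 g(y) = -y - 18/5


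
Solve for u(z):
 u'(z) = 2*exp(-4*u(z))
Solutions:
 u(z) = log(-I*(C1 + 8*z)^(1/4))
 u(z) = log(I*(C1 + 8*z)^(1/4))
 u(z) = log(-(C1 + 8*z)^(1/4))
 u(z) = log(C1 + 8*z)/4


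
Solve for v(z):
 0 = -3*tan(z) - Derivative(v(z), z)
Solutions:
 v(z) = C1 + 3*log(cos(z))


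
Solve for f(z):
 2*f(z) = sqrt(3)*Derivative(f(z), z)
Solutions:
 f(z) = C1*exp(2*sqrt(3)*z/3)


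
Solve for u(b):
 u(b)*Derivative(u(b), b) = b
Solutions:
 u(b) = -sqrt(C1 + b^2)
 u(b) = sqrt(C1 + b^2)


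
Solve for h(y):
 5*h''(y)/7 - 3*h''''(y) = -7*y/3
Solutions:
 h(y) = C1 + C2*y + C3*exp(-sqrt(105)*y/21) + C4*exp(sqrt(105)*y/21) - 49*y^3/90


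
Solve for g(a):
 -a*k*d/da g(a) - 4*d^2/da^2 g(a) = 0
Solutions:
 g(a) = Piecewise((-sqrt(2)*sqrt(pi)*C1*erf(sqrt(2)*a*sqrt(k)/4)/sqrt(k) - C2, (k > 0) | (k < 0)), (-C1*a - C2, True))


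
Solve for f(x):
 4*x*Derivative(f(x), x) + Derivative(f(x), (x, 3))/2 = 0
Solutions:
 f(x) = C1 + Integral(C2*airyai(-2*x) + C3*airybi(-2*x), x)


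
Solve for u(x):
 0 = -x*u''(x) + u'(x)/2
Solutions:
 u(x) = C1 + C2*x^(3/2)


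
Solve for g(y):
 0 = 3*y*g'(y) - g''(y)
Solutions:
 g(y) = C1 + C2*erfi(sqrt(6)*y/2)


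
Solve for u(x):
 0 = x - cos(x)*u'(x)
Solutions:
 u(x) = C1 + Integral(x/cos(x), x)


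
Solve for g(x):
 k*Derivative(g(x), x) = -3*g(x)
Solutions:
 g(x) = C1*exp(-3*x/k)


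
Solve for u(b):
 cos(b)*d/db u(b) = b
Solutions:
 u(b) = C1 + Integral(b/cos(b), b)


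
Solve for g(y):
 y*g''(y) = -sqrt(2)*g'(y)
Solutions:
 g(y) = C1 + C2*y^(1 - sqrt(2))


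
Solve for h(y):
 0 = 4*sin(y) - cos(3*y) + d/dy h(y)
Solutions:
 h(y) = C1 + sin(3*y)/3 + 4*cos(y)


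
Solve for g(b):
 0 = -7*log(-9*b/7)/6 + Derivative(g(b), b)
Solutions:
 g(b) = C1 + 7*b*log(-b)/6 + 7*b*(-log(7) - 1 + 2*log(3))/6


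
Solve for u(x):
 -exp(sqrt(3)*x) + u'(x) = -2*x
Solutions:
 u(x) = C1 - x^2 + sqrt(3)*exp(sqrt(3)*x)/3


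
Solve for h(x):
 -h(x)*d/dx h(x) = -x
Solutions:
 h(x) = -sqrt(C1 + x^2)
 h(x) = sqrt(C1 + x^2)


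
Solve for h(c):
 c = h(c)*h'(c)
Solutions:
 h(c) = -sqrt(C1 + c^2)
 h(c) = sqrt(C1 + c^2)


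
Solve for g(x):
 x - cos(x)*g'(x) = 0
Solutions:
 g(x) = C1 + Integral(x/cos(x), x)


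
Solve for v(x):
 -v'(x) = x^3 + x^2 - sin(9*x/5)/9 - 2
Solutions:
 v(x) = C1 - x^4/4 - x^3/3 + 2*x - 5*cos(9*x/5)/81


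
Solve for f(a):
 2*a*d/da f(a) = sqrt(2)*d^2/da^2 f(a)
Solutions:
 f(a) = C1 + C2*erfi(2^(3/4)*a/2)


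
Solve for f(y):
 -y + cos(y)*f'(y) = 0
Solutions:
 f(y) = C1 + Integral(y/cos(y), y)


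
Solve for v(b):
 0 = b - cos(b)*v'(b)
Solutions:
 v(b) = C1 + Integral(b/cos(b), b)


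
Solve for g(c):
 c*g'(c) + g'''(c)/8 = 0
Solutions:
 g(c) = C1 + Integral(C2*airyai(-2*c) + C3*airybi(-2*c), c)


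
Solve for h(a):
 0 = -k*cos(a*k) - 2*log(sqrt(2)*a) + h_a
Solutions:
 h(a) = C1 + 2*a*log(a) - 2*a + a*log(2) + k*Piecewise((sin(a*k)/k, Ne(k, 0)), (a, True))


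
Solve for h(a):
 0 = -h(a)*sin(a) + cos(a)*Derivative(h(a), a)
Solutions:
 h(a) = C1/cos(a)


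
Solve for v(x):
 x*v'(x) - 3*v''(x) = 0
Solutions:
 v(x) = C1 + C2*erfi(sqrt(6)*x/6)


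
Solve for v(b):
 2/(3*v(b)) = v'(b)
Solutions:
 v(b) = -sqrt(C1 + 12*b)/3
 v(b) = sqrt(C1 + 12*b)/3


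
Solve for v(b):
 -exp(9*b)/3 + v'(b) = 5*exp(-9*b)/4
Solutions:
 v(b) = C1 + exp(9*b)/27 - 5*exp(-9*b)/36


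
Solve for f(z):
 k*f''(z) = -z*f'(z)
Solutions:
 f(z) = C1 + C2*sqrt(k)*erf(sqrt(2)*z*sqrt(1/k)/2)


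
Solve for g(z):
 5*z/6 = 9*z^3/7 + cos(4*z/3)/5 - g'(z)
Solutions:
 g(z) = C1 + 9*z^4/28 - 5*z^2/12 + 3*sin(4*z/3)/20


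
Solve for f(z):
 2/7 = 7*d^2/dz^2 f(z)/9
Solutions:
 f(z) = C1 + C2*z + 9*z^2/49


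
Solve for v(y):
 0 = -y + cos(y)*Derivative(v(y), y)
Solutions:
 v(y) = C1 + Integral(y/cos(y), y)


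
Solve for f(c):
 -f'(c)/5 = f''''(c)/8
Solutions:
 f(c) = C1 + C4*exp(-2*5^(2/3)*c/5) + (C2*sin(sqrt(3)*5^(2/3)*c/5) + C3*cos(sqrt(3)*5^(2/3)*c/5))*exp(5^(2/3)*c/5)


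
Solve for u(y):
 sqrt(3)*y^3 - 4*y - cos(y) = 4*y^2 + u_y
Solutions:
 u(y) = C1 + sqrt(3)*y^4/4 - 4*y^3/3 - 2*y^2 - sin(y)


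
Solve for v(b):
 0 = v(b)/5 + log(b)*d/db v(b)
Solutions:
 v(b) = C1*exp(-li(b)/5)


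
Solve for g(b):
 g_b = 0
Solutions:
 g(b) = C1


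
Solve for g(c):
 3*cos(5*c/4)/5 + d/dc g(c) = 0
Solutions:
 g(c) = C1 - 12*sin(5*c/4)/25


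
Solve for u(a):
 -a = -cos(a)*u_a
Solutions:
 u(a) = C1 + Integral(a/cos(a), a)


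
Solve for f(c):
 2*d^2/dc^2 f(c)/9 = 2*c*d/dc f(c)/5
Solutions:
 f(c) = C1 + C2*erfi(3*sqrt(10)*c/10)


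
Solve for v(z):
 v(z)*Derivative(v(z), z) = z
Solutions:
 v(z) = -sqrt(C1 + z^2)
 v(z) = sqrt(C1 + z^2)


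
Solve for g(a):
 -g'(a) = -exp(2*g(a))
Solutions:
 g(a) = log(-sqrt(-1/(C1 + a))) - log(2)/2
 g(a) = log(-1/(C1 + a))/2 - log(2)/2


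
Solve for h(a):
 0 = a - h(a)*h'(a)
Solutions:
 h(a) = -sqrt(C1 + a^2)
 h(a) = sqrt(C1 + a^2)


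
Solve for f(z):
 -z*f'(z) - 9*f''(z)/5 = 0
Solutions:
 f(z) = C1 + C2*erf(sqrt(10)*z/6)


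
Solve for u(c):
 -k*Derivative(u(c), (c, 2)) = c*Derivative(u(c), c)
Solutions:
 u(c) = C1 + C2*sqrt(k)*erf(sqrt(2)*c*sqrt(1/k)/2)


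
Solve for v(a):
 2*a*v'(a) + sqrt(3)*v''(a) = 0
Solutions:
 v(a) = C1 + C2*erf(3^(3/4)*a/3)


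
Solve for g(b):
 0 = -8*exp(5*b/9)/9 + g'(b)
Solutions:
 g(b) = C1 + 8*exp(5*b/9)/5


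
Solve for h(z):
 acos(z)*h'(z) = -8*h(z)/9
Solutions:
 h(z) = C1*exp(-8*Integral(1/acos(z), z)/9)


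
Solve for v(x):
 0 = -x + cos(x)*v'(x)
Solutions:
 v(x) = C1 + Integral(x/cos(x), x)


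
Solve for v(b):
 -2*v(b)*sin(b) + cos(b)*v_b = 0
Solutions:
 v(b) = C1/cos(b)^2


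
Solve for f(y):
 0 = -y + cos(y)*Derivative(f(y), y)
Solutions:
 f(y) = C1 + Integral(y/cos(y), y)


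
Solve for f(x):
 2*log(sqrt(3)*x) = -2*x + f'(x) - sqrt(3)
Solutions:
 f(x) = C1 + x^2 + 2*x*log(x) - 2*x + x*log(3) + sqrt(3)*x


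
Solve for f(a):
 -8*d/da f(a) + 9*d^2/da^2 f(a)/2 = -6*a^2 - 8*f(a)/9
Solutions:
 f(a) = C1*exp(4*a*(2 - sqrt(3))/9) + C2*exp(4*a*(sqrt(3) + 2)/9) - 27*a^2/4 - 243*a/2 - 32805/32


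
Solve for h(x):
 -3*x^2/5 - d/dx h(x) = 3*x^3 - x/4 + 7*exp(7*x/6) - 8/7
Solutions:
 h(x) = C1 - 3*x^4/4 - x^3/5 + x^2/8 + 8*x/7 - 6*exp(7*x/6)


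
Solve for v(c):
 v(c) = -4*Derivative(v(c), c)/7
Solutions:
 v(c) = C1*exp(-7*c/4)


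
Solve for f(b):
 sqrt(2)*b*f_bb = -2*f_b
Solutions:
 f(b) = C1 + C2*b^(1 - sqrt(2))


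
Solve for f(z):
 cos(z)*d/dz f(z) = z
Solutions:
 f(z) = C1 + Integral(z/cos(z), z)


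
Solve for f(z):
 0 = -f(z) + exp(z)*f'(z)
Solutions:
 f(z) = C1*exp(-exp(-z))


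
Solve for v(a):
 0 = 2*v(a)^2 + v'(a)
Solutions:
 v(a) = 1/(C1 + 2*a)


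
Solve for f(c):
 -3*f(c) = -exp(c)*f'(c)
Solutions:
 f(c) = C1*exp(-3*exp(-c))


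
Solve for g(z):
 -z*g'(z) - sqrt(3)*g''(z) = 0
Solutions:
 g(z) = C1 + C2*erf(sqrt(2)*3^(3/4)*z/6)


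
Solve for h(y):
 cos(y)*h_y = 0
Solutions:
 h(y) = C1


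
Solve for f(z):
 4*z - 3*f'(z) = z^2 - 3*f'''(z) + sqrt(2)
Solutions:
 f(z) = C1 + C2*exp(-z) + C3*exp(z) - z^3/9 + 2*z^2/3 - 2*z/3 - sqrt(2)*z/3


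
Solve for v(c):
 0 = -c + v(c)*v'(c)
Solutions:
 v(c) = -sqrt(C1 + c^2)
 v(c) = sqrt(C1 + c^2)


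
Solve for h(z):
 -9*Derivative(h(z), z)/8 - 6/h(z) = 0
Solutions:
 h(z) = -sqrt(C1 - 96*z)/3
 h(z) = sqrt(C1 - 96*z)/3


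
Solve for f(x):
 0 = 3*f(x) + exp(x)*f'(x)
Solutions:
 f(x) = C1*exp(3*exp(-x))


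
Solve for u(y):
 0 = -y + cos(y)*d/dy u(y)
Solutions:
 u(y) = C1 + Integral(y/cos(y), y)


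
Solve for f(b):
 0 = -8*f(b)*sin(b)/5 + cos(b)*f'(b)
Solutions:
 f(b) = C1/cos(b)^(8/5)


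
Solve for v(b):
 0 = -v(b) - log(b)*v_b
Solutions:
 v(b) = C1*exp(-li(b))


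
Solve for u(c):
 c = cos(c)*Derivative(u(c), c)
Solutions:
 u(c) = C1 + Integral(c/cos(c), c)


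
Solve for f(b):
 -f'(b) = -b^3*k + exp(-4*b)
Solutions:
 f(b) = C1 + b^4*k/4 + exp(-4*b)/4


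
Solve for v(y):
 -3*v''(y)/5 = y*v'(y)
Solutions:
 v(y) = C1 + C2*erf(sqrt(30)*y/6)


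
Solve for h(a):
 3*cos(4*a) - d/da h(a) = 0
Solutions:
 h(a) = C1 + 3*sin(4*a)/4


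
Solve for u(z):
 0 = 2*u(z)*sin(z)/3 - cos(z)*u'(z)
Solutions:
 u(z) = C1/cos(z)^(2/3)


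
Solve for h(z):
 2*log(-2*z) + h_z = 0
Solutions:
 h(z) = C1 - 2*z*log(-z) + 2*z*(1 - log(2))


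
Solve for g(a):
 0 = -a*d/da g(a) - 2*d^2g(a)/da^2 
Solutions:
 g(a) = C1 + C2*erf(a/2)


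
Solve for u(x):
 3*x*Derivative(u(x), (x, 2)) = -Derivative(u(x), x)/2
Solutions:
 u(x) = C1 + C2*x^(5/6)


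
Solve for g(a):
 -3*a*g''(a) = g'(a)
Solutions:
 g(a) = C1 + C2*a^(2/3)


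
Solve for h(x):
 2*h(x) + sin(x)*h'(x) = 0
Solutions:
 h(x) = C1*(cos(x) + 1)/(cos(x) - 1)


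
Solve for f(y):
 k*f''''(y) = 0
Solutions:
 f(y) = C1 + C2*y + C3*y^2 + C4*y^3


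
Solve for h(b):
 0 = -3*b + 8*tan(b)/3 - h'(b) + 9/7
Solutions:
 h(b) = C1 - 3*b^2/2 + 9*b/7 - 8*log(cos(b))/3


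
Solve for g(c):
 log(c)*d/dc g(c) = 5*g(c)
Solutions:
 g(c) = C1*exp(5*li(c))


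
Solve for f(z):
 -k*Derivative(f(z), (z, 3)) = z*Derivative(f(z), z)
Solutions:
 f(z) = C1 + Integral(C2*airyai(z*(-1/k)^(1/3)) + C3*airybi(z*(-1/k)^(1/3)), z)


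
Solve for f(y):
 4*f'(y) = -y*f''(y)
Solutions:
 f(y) = C1 + C2/y^3


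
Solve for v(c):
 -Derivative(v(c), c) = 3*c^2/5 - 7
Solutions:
 v(c) = C1 - c^3/5 + 7*c


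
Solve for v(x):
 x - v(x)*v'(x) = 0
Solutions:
 v(x) = -sqrt(C1 + x^2)
 v(x) = sqrt(C1 + x^2)


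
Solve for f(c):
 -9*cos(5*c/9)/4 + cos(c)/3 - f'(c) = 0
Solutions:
 f(c) = C1 - 81*sin(5*c/9)/20 + sin(c)/3


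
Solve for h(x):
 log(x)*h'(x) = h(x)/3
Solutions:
 h(x) = C1*exp(li(x)/3)


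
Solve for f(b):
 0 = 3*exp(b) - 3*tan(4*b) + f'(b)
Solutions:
 f(b) = C1 - 3*exp(b) - 3*log(cos(4*b))/4


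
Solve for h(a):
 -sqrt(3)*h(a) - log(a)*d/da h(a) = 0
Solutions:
 h(a) = C1*exp(-sqrt(3)*li(a))


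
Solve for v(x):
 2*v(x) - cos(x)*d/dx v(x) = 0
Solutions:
 v(x) = C1*(sin(x) + 1)/(sin(x) - 1)


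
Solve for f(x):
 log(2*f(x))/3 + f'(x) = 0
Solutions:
 3*Integral(1/(log(_y) + log(2)), (_y, f(x))) = C1 - x


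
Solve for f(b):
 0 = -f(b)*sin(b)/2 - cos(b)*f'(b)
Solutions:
 f(b) = C1*sqrt(cos(b))


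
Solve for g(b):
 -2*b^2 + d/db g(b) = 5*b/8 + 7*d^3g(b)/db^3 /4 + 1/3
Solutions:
 g(b) = C1 + C2*exp(-2*sqrt(7)*b/7) + C3*exp(2*sqrt(7)*b/7) + 2*b^3/3 + 5*b^2/16 + 22*b/3


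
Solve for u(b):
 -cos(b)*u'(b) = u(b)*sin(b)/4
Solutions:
 u(b) = C1*cos(b)^(1/4)


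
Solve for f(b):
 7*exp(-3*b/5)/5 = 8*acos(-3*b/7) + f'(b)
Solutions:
 f(b) = C1 - 8*b*acos(-3*b/7) - 8*sqrt(49 - 9*b^2)/3 - 7*exp(-3*b/5)/3


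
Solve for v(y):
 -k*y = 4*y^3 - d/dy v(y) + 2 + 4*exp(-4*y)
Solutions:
 v(y) = C1 + k*y^2/2 + y^4 + 2*y - exp(-4*y)


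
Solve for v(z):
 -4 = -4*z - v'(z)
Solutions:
 v(z) = C1 - 2*z^2 + 4*z


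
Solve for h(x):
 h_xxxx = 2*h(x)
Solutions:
 h(x) = C1*exp(-2^(1/4)*x) + C2*exp(2^(1/4)*x) + C3*sin(2^(1/4)*x) + C4*cos(2^(1/4)*x)


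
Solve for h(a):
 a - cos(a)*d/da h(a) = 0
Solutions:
 h(a) = C1 + Integral(a/cos(a), a)


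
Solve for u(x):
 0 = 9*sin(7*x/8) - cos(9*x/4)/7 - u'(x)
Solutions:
 u(x) = C1 - 4*sin(9*x/4)/63 - 72*cos(7*x/8)/7


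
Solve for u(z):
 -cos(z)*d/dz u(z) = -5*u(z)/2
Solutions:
 u(z) = C1*(sin(z) + 1)^(5/4)/(sin(z) - 1)^(5/4)


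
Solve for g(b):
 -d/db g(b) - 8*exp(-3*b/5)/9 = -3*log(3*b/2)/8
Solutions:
 g(b) = C1 + 3*b*log(b)/8 + 3*b*(-1 - log(2) + log(3))/8 + 40*exp(-3*b/5)/27


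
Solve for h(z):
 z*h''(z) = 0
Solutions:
 h(z) = C1 + C2*z


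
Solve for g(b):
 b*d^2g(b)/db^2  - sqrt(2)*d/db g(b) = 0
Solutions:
 g(b) = C1 + C2*b^(1 + sqrt(2))


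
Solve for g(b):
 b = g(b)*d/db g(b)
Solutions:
 g(b) = -sqrt(C1 + b^2)
 g(b) = sqrt(C1 + b^2)


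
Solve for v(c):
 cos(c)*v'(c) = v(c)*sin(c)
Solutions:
 v(c) = C1/cos(c)


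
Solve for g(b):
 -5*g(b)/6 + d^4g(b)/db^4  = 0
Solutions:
 g(b) = C1*exp(-5^(1/4)*6^(3/4)*b/6) + C2*exp(5^(1/4)*6^(3/4)*b/6) + C3*sin(5^(1/4)*6^(3/4)*b/6) + C4*cos(5^(1/4)*6^(3/4)*b/6)


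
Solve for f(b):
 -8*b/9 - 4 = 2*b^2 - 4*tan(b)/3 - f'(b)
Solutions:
 f(b) = C1 + 2*b^3/3 + 4*b^2/9 + 4*b + 4*log(cos(b))/3


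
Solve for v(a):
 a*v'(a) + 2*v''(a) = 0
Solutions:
 v(a) = C1 + C2*erf(a/2)


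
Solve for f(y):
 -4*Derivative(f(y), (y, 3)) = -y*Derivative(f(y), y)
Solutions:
 f(y) = C1 + Integral(C2*airyai(2^(1/3)*y/2) + C3*airybi(2^(1/3)*y/2), y)


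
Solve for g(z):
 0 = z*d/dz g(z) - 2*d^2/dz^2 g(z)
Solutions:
 g(z) = C1 + C2*erfi(z/2)


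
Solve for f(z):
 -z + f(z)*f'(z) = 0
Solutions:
 f(z) = -sqrt(C1 + z^2)
 f(z) = sqrt(C1 + z^2)


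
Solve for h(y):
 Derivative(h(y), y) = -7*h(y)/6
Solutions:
 h(y) = C1*exp(-7*y/6)


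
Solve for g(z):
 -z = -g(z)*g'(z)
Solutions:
 g(z) = -sqrt(C1 + z^2)
 g(z) = sqrt(C1 + z^2)


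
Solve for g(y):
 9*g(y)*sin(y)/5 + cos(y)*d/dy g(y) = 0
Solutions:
 g(y) = C1*cos(y)^(9/5)


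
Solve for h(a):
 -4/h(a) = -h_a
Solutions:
 h(a) = -sqrt(C1 + 8*a)
 h(a) = sqrt(C1 + 8*a)


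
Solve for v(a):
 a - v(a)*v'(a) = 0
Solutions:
 v(a) = -sqrt(C1 + a^2)
 v(a) = sqrt(C1 + a^2)


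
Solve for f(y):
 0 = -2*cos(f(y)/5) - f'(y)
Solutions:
 2*y - 5*log(sin(f(y)/5) - 1)/2 + 5*log(sin(f(y)/5) + 1)/2 = C1


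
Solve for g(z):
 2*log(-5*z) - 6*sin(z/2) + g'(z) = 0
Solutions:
 g(z) = C1 - 2*z*log(-z) - 2*z*log(5) + 2*z - 12*cos(z/2)


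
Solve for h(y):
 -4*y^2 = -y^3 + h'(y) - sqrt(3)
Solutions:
 h(y) = C1 + y^4/4 - 4*y^3/3 + sqrt(3)*y


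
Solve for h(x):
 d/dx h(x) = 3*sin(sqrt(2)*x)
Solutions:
 h(x) = C1 - 3*sqrt(2)*cos(sqrt(2)*x)/2


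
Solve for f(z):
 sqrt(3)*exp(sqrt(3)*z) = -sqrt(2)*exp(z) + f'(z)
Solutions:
 f(z) = C1 + sqrt(2)*exp(z) + exp(sqrt(3)*z)


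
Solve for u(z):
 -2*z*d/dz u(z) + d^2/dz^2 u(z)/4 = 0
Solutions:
 u(z) = C1 + C2*erfi(2*z)


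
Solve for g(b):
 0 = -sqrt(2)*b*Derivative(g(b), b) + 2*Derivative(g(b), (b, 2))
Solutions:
 g(b) = C1 + C2*erfi(2^(1/4)*b/2)


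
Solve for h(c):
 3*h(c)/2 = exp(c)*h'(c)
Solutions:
 h(c) = C1*exp(-3*exp(-c)/2)


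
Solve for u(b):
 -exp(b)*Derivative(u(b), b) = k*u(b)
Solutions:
 u(b) = C1*exp(k*exp(-b))


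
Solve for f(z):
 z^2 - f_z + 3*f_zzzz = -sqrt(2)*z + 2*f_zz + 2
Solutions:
 f(z) = C1 + C4*exp(z) + z^3/3 - 2*z^2 + sqrt(2)*z^2/2 - 2*sqrt(2)*z + 6*z + (C2*sin(sqrt(3)*z/6) + C3*cos(sqrt(3)*z/6))*exp(-z/2)


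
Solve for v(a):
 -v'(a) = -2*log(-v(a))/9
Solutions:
 -li(-v(a)) = C1 + 2*a/9


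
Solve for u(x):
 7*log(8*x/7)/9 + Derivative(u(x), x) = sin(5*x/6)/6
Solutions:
 u(x) = C1 - 7*x*log(x)/9 - 7*x*log(2)/3 + 7*x/9 + 7*x*log(7)/9 - cos(5*x/6)/5


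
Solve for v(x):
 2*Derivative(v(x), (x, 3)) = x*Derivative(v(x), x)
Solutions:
 v(x) = C1 + Integral(C2*airyai(2^(2/3)*x/2) + C3*airybi(2^(2/3)*x/2), x)


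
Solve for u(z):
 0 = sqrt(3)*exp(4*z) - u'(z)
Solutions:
 u(z) = C1 + sqrt(3)*exp(4*z)/4


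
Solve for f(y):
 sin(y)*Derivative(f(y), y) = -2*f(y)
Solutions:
 f(y) = C1*(cos(y) + 1)/(cos(y) - 1)


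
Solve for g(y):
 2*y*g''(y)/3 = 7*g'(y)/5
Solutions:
 g(y) = C1 + C2*y^(31/10)


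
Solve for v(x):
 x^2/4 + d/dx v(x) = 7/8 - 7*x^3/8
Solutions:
 v(x) = C1 - 7*x^4/32 - x^3/12 + 7*x/8


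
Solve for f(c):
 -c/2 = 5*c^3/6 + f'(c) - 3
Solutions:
 f(c) = C1 - 5*c^4/24 - c^2/4 + 3*c


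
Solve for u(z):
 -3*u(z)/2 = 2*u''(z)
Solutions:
 u(z) = C1*sin(sqrt(3)*z/2) + C2*cos(sqrt(3)*z/2)


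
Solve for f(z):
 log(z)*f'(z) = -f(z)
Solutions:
 f(z) = C1*exp(-li(z))


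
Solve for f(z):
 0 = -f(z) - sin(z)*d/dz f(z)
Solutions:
 f(z) = C1*sqrt(cos(z) + 1)/sqrt(cos(z) - 1)


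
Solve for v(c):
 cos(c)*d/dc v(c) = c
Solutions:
 v(c) = C1 + Integral(c/cos(c), c)


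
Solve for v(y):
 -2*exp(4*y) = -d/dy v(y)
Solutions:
 v(y) = C1 + exp(4*y)/2


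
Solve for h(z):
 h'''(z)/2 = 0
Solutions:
 h(z) = C1 + C2*z + C3*z^2


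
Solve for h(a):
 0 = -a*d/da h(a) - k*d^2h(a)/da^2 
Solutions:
 h(a) = C1 + C2*sqrt(k)*erf(sqrt(2)*a*sqrt(1/k)/2)


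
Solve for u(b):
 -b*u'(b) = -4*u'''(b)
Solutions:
 u(b) = C1 + Integral(C2*airyai(2^(1/3)*b/2) + C3*airybi(2^(1/3)*b/2), b)


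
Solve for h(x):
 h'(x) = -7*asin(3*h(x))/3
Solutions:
 Integral(1/asin(3*_y), (_y, h(x))) = C1 - 7*x/3


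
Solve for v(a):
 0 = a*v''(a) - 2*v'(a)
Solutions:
 v(a) = C1 + C2*a^3


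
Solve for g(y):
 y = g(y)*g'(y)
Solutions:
 g(y) = -sqrt(C1 + y^2)
 g(y) = sqrt(C1 + y^2)
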